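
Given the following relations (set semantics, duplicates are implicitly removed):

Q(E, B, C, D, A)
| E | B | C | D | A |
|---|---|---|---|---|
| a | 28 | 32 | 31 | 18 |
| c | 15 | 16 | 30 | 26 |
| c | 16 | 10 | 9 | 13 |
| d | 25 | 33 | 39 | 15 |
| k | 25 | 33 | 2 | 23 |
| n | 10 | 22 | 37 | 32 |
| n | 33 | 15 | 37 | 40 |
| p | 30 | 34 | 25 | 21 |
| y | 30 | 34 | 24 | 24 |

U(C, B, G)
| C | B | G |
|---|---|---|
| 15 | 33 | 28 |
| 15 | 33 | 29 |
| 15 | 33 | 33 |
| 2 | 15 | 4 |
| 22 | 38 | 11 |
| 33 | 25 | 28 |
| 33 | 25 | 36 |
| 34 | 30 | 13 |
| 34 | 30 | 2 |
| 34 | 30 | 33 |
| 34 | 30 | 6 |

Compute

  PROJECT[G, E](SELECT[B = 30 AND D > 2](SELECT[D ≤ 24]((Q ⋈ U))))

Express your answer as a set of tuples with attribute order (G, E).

Q ⋈ U (natural join on B, C): {(d, 25, 33, 39, 15, 28), (d, 25, 33, 39, 15, 36), (k, 25, 33, 2, 23, 28), (k, 25, 33, 2, 23, 36), (n, 33, 15, 37, 40, 28), (n, 33, 15, 37, 40, 29), (n, 33, 15, 37, 40, 33), (p, 30, 34, 25, 21, 13), (p, 30, 34, 25, 21, 2), (p, 30, 34, 25, 21, 33), (p, 30, 34, 25, 21, 6), (y, 30, 34, 24, 24, 13), (y, 30, 34, 24, 24, 2), (y, 30, 34, 24, 24, 33), (y, 30, 34, 24, 24, 6)}
Apply σ_{D ≤ 24}; surviving tuples: {(k, 25, 33, 2, 23, 28), (k, 25, 33, 2, 23, 36), (y, 30, 34, 24, 24, 13), (y, 30, 34, 24, 24, 2), (y, 30, 34, 24, 24, 33), (y, 30, 34, 24, 24, 6)}
Apply σ_{B = 30 AND D > 2}; surviving tuples: {(y, 30, 34, 24, 24, 13), (y, 30, 34, 24, 24, 2), (y, 30, 34, 24, 24, 33), (y, 30, 34, 24, 24, 6)}
π[G, E]: project onto (G, E) → {(13, y), (2, y), (33, y), (6, y)}

{(13, y), (2, y), (33, y), (6, y)}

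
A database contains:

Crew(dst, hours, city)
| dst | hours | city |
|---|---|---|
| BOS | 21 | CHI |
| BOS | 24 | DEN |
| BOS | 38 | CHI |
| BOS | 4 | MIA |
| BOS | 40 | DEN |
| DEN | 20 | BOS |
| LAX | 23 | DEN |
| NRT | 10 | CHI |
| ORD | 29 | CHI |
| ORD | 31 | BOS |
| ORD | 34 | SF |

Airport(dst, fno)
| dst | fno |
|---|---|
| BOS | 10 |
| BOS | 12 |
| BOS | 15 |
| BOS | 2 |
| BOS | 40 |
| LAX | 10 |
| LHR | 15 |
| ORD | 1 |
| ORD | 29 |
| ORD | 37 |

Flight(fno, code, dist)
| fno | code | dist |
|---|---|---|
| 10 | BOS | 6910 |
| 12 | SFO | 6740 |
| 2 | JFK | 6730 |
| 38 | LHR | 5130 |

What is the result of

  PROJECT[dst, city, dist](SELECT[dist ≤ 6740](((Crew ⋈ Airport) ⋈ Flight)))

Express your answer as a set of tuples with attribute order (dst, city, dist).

{(BOS, CHI, 6730), (BOS, CHI, 6740), (BOS, DEN, 6730), (BOS, DEN, 6740), (BOS, MIA, 6730), (BOS, MIA, 6740)}

Natural join on dst: {(BOS, 21, CHI, 10), (BOS, 21, CHI, 12), (BOS, 21, CHI, 15), (BOS, 21, CHI, 2), (BOS, 21, CHI, 40), (BOS, 24, DEN, 10), (BOS, 24, DEN, 12), (BOS, 24, DEN, 15), (BOS, 24, DEN, 2), (BOS, 24, DEN, 40), (BOS, 38, CHI, 10), (BOS, 38, CHI, 12), (BOS, 38, CHI, 15), (BOS, 38, CHI, 2), (BOS, 38, CHI, 40), (BOS, 4, MIA, 10), (BOS, 4, MIA, 12), (BOS, 4, MIA, 15), (BOS, 4, MIA, 2), (BOS, 4, MIA, 40), (BOS, 40, DEN, 10), (BOS, 40, DEN, 12), (BOS, 40, DEN, 15), (BOS, 40, DEN, 2), (BOS, 40, DEN, 40), (LAX, 23, DEN, 10), (ORD, 29, CHI, 1), (ORD, 29, CHI, 29), (ORD, 29, CHI, 37), (ORD, 31, BOS, 1), (ORD, 31, BOS, 29), (ORD, 31, BOS, 37), (ORD, 34, SF, 1), (ORD, 34, SF, 29), (ORD, 34, SF, 37)}
Natural join on fno: {(BOS, 21, CHI, 10, BOS, 6910), (BOS, 21, CHI, 12, SFO, 6740), (BOS, 21, CHI, 2, JFK, 6730), (BOS, 24, DEN, 10, BOS, 6910), (BOS, 24, DEN, 12, SFO, 6740), (BOS, 24, DEN, 2, JFK, 6730), (BOS, 38, CHI, 10, BOS, 6910), (BOS, 38, CHI, 12, SFO, 6740), (BOS, 38, CHI, 2, JFK, 6730), (BOS, 4, MIA, 10, BOS, 6910), (BOS, 4, MIA, 12, SFO, 6740), (BOS, 4, MIA, 2, JFK, 6730), (BOS, 40, DEN, 10, BOS, 6910), (BOS, 40, DEN, 12, SFO, 6740), (BOS, 40, DEN, 2, JFK, 6730), (LAX, 23, DEN, 10, BOS, 6910)}
Selection dist ≤ 6740: {(BOS, 21, CHI, 12, SFO, 6740), (BOS, 21, CHI, 2, JFK, 6730), (BOS, 24, DEN, 12, SFO, 6740), (BOS, 24, DEN, 2, JFK, 6730), (BOS, 38, CHI, 12, SFO, 6740), (BOS, 38, CHI, 2, JFK, 6730), (BOS, 4, MIA, 12, SFO, 6740), (BOS, 4, MIA, 2, JFK, 6730), (BOS, 40, DEN, 12, SFO, 6740), (BOS, 40, DEN, 2, JFK, 6730)}
π[dst, city, dist]: project onto (dst, city, dist) (4 duplicate(s) eliminated) → {(BOS, CHI, 6730), (BOS, CHI, 6740), (BOS, DEN, 6730), (BOS, DEN, 6740), (BOS, MIA, 6730), (BOS, MIA, 6740)}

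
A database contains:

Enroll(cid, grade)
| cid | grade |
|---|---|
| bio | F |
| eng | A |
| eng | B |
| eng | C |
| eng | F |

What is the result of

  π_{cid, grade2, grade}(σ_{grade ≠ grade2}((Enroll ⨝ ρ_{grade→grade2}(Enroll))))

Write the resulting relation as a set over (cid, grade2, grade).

{(eng, A, B), (eng, A, C), (eng, A, F), (eng, B, A), (eng, B, C), (eng, B, F), (eng, C, A), (eng, C, B), (eng, C, F), (eng, F, A), (eng, F, B), (eng, F, C)}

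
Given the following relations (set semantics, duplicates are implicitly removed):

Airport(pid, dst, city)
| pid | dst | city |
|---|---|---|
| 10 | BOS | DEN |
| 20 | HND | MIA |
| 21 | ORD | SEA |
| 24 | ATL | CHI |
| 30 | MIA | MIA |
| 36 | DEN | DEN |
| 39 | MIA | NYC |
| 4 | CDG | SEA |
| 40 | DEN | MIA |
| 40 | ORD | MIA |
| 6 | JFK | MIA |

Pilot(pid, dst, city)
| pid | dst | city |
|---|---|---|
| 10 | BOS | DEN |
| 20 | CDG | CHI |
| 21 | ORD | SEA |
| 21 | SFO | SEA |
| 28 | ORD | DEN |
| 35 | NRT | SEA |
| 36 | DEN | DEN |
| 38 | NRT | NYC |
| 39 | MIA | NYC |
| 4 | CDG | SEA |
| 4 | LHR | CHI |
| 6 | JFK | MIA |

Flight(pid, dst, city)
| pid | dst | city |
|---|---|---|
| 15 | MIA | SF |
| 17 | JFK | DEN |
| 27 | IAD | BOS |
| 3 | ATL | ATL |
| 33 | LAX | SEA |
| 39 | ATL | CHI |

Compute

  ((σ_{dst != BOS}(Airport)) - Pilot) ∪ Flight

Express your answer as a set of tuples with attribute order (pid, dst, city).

{(15, MIA, SF), (17, JFK, DEN), (20, HND, MIA), (24, ATL, CHI), (27, IAD, BOS), (3, ATL, ATL), (30, MIA, MIA), (33, LAX, SEA), (39, ATL, CHI), (40, DEN, MIA), (40, ORD, MIA)}

σ[dst != BOS]: keep tuples satisfying dst != BOS → {(20, HND, MIA), (21, ORD, SEA), (24, ATL, CHI), (30, MIA, MIA), (36, DEN, DEN), (39, MIA, NYC), (4, CDG, SEA), (40, DEN, MIA), (40, ORD, MIA), (6, JFK, MIA)}
Set difference of the two operands is {(20, HND, MIA), (24, ATL, CHI), (30, MIA, MIA), (40, DEN, MIA), (40, ORD, MIA)}.
Set union of the two operands is {(15, MIA, SF), (17, JFK, DEN), (20, HND, MIA), (24, ATL, CHI), (27, IAD, BOS), (3, ATL, ATL), (30, MIA, MIA), (33, LAX, SEA), (39, ATL, CHI), (40, DEN, MIA), (40, ORD, MIA)}.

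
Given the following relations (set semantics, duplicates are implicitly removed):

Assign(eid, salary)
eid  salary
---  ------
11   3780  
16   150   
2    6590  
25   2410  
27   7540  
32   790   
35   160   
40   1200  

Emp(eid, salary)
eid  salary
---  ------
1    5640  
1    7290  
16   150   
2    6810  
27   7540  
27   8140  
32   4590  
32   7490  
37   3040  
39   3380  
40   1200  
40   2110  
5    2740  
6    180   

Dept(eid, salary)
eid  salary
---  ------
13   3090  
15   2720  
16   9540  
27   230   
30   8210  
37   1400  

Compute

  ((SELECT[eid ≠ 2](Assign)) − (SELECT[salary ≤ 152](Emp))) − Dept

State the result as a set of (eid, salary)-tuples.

{(11, 3780), (25, 2410), (27, 7540), (32, 790), (35, 160), (40, 1200)}

σ[eid ≠ 2]: keep tuples satisfying eid ≠ 2 → {(11, 3780), (16, 150), (25, 2410), (27, 7540), (32, 790), (35, 160), (40, 1200)}
σ[salary ≤ 152]: keep tuples satisfying salary ≤ 152 → {(16, 150)}
Set difference of the two operands is {(11, 3780), (25, 2410), (27, 7540), (32, 790), (35, 160), (40, 1200)}.
Set difference of the two operands is {(11, 3780), (25, 2410), (27, 7540), (32, 790), (35, 160), (40, 1200)}.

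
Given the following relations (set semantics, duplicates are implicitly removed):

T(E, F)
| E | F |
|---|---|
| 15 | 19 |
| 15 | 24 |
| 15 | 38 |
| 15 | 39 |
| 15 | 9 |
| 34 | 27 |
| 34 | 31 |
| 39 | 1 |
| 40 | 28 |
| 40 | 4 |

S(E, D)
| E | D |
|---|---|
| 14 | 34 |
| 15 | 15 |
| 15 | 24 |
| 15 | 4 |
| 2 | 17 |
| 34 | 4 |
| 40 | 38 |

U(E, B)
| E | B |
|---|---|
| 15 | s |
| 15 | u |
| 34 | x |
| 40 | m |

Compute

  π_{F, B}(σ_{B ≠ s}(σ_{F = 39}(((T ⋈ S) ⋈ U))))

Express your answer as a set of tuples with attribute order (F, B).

T ⋈ S (natural join on E): {(15, 19, 15), (15, 19, 24), (15, 19, 4), (15, 24, 15), (15, 24, 24), (15, 24, 4), (15, 38, 15), (15, 38, 24), (15, 38, 4), (15, 39, 15), (15, 39, 24), (15, 39, 4), (15, 9, 15), (15, 9, 24), (15, 9, 4), (34, 27, 4), (34, 31, 4), (40, 28, 38), (40, 4, 38)}
(T ⋈ S) ⋈ U (natural join on E): {(15, 19, 15, s), (15, 19, 15, u), (15, 19, 24, s), (15, 19, 24, u), (15, 19, 4, s), (15, 19, 4, u), (15, 24, 15, s), (15, 24, 15, u), (15, 24, 24, s), (15, 24, 24, u), (15, 24, 4, s), (15, 24, 4, u), (15, 38, 15, s), (15, 38, 15, u), (15, 38, 24, s), (15, 38, 24, u), (15, 38, 4, s), (15, 38, 4, u), (15, 39, 15, s), (15, 39, 15, u), (15, 39, 24, s), (15, 39, 24, u), (15, 39, 4, s), (15, 39, 4, u), (15, 9, 15, s), (15, 9, 15, u), (15, 9, 24, s), (15, 9, 24, u), (15, 9, 4, s), (15, 9, 4, u), (34, 27, 4, x), (34, 31, 4, x), (40, 28, 38, m), (40, 4, 38, m)}
σ[F = 39]: keep tuples satisfying F = 39 → {(15, 39, 15, s), (15, 39, 15, u), (15, 39, 24, s), (15, 39, 24, u), (15, 39, 4, s), (15, 39, 4, u)}
σ[B ≠ s]: keep tuples satisfying B ≠ s → {(15, 39, 15, u), (15, 39, 24, u), (15, 39, 4, u)}
Projecting to F, B (2 duplicate(s) eliminated): {(39, u)}

{(39, u)}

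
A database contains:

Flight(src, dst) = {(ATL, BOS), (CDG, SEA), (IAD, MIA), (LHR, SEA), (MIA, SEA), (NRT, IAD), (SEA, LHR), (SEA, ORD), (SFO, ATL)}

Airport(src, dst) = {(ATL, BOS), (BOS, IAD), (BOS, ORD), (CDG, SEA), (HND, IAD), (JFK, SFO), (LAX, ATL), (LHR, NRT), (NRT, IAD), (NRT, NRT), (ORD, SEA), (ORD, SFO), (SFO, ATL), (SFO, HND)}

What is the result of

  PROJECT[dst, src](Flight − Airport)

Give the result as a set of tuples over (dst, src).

Difference: {(ATL, BOS), (CDG, SEA), (IAD, MIA), (LHR, SEA), (MIA, SEA), (NRT, IAD), (SEA, LHR), (SEA, ORD), (SFO, ATL)} with {(ATL, BOS), (BOS, IAD), (BOS, ORD), (CDG, SEA), (HND, IAD), (JFK, SFO), (LAX, ATL), (LHR, NRT), (NRT, IAD), (NRT, NRT), (ORD, SEA), (ORD, SFO), (SFO, ATL), (SFO, HND)} → {(IAD, MIA), (LHR, SEA), (MIA, SEA), (SEA, LHR), (SEA, ORD)}
Keep only column(s) dst, src: {(LHR, SEA), (MIA, IAD), (ORD, SEA), (SEA, LHR), (SEA, MIA)}

{(LHR, SEA), (MIA, IAD), (ORD, SEA), (SEA, LHR), (SEA, MIA)}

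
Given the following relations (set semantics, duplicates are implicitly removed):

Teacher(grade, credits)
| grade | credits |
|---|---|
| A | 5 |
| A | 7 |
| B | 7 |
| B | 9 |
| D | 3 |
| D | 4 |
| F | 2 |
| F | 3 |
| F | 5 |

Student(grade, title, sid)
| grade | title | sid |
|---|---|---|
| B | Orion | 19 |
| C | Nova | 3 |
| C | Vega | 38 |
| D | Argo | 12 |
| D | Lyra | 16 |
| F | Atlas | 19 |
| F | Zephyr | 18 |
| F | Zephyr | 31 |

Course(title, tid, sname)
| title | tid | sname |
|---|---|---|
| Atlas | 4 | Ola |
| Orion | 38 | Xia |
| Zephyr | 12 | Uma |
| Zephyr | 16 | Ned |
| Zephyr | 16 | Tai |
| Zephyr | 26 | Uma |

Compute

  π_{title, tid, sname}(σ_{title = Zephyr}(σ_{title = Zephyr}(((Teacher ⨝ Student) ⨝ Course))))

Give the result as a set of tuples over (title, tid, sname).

{(Zephyr, 12, Uma), (Zephyr, 16, Ned), (Zephyr, 16, Tai), (Zephyr, 26, Uma)}

Teacher ⋈ Student (natural join on grade): {(B, 7, Orion, 19), (B, 9, Orion, 19), (D, 3, Argo, 12), (D, 3, Lyra, 16), (D, 4, Argo, 12), (D, 4, Lyra, 16), (F, 2, Atlas, 19), (F, 2, Zephyr, 18), (F, 2, Zephyr, 31), (F, 3, Atlas, 19), (F, 3, Zephyr, 18), (F, 3, Zephyr, 31), (F, 5, Atlas, 19), (F, 5, Zephyr, 18), (F, 5, Zephyr, 31)}
(Teacher ⨝ Student) ⋈ Course (natural join on title): {(B, 7, Orion, 19, 38, Xia), (B, 9, Orion, 19, 38, Xia), (F, 2, Atlas, 19, 4, Ola), (F, 2, Zephyr, 18, 12, Uma), (F, 2, Zephyr, 18, 16, Ned), (F, 2, Zephyr, 18, 16, Tai), (F, 2, Zephyr, 18, 26, Uma), (F, 2, Zephyr, 31, 12, Uma), (F, 2, Zephyr, 31, 16, Ned), (F, 2, Zephyr, 31, 16, Tai), (F, 2, Zephyr, 31, 26, Uma), (F, 3, Atlas, 19, 4, Ola), (F, 3, Zephyr, 18, 12, Uma), (F, 3, Zephyr, 18, 16, Ned), (F, 3, Zephyr, 18, 16, Tai), (F, 3, Zephyr, 18, 26, Uma), (F, 3, Zephyr, 31, 12, Uma), (F, 3, Zephyr, 31, 16, Ned), (F, 3, Zephyr, 31, 16, Tai), (F, 3, Zephyr, 31, 26, Uma), (F, 5, Atlas, 19, 4, Ola), (F, 5, Zephyr, 18, 12, Uma), (F, 5, Zephyr, 18, 16, Ned), (F, 5, Zephyr, 18, 16, Tai), (F, 5, Zephyr, 18, 26, Uma), (F, 5, Zephyr, 31, 12, Uma), (F, 5, Zephyr, 31, 16, Ned), (F, 5, Zephyr, 31, 16, Tai), (F, 5, Zephyr, 31, 26, Uma)}
σ[title = Zephyr]: keep tuples satisfying title = Zephyr → {(F, 2, Zephyr, 18, 12, Uma), (F, 2, Zephyr, 18, 16, Ned), (F, 2, Zephyr, 18, 16, Tai), (F, 2, Zephyr, 18, 26, Uma), (F, 2, Zephyr, 31, 12, Uma), (F, 2, Zephyr, 31, 16, Ned), (F, 2, Zephyr, 31, 16, Tai), (F, 2, Zephyr, 31, 26, Uma), (F, 3, Zephyr, 18, 12, Uma), (F, 3, Zephyr, 18, 16, Ned), (F, 3, Zephyr, 18, 16, Tai), (F, 3, Zephyr, 18, 26, Uma), (F, 3, Zephyr, 31, 12, Uma), (F, 3, Zephyr, 31, 16, Ned), (F, 3, Zephyr, 31, 16, Tai), (F, 3, Zephyr, 31, 26, Uma), (F, 5, Zephyr, 18, 12, Uma), (F, 5, Zephyr, 18, 16, Ned), (F, 5, Zephyr, 18, 16, Tai), (F, 5, Zephyr, 18, 26, Uma), (F, 5, Zephyr, 31, 12, Uma), (F, 5, Zephyr, 31, 16, Ned), (F, 5, Zephyr, 31, 16, Tai), (F, 5, Zephyr, 31, 26, Uma)}
σ[title = Zephyr]: keep tuples satisfying title = Zephyr → {(F, 2, Zephyr, 18, 12, Uma), (F, 2, Zephyr, 18, 16, Ned), (F, 2, Zephyr, 18, 16, Tai), (F, 2, Zephyr, 18, 26, Uma), (F, 2, Zephyr, 31, 12, Uma), (F, 2, Zephyr, 31, 16, Ned), (F, 2, Zephyr, 31, 16, Tai), (F, 2, Zephyr, 31, 26, Uma), (F, 3, Zephyr, 18, 12, Uma), (F, 3, Zephyr, 18, 16, Ned), (F, 3, Zephyr, 18, 16, Tai), (F, 3, Zephyr, 18, 26, Uma), (F, 3, Zephyr, 31, 12, Uma), (F, 3, Zephyr, 31, 16, Ned), (F, 3, Zephyr, 31, 16, Tai), (F, 3, Zephyr, 31, 26, Uma), (F, 5, Zephyr, 18, 12, Uma), (F, 5, Zephyr, 18, 16, Ned), (F, 5, Zephyr, 18, 16, Tai), (F, 5, Zephyr, 18, 26, Uma), (F, 5, Zephyr, 31, 12, Uma), (F, 5, Zephyr, 31, 16, Ned), (F, 5, Zephyr, 31, 16, Tai), (F, 5, Zephyr, 31, 26, Uma)}
Projecting to title, tid, sname (20 duplicate(s) eliminated): {(Zephyr, 12, Uma), (Zephyr, 16, Ned), (Zephyr, 16, Tai), (Zephyr, 26, Uma)}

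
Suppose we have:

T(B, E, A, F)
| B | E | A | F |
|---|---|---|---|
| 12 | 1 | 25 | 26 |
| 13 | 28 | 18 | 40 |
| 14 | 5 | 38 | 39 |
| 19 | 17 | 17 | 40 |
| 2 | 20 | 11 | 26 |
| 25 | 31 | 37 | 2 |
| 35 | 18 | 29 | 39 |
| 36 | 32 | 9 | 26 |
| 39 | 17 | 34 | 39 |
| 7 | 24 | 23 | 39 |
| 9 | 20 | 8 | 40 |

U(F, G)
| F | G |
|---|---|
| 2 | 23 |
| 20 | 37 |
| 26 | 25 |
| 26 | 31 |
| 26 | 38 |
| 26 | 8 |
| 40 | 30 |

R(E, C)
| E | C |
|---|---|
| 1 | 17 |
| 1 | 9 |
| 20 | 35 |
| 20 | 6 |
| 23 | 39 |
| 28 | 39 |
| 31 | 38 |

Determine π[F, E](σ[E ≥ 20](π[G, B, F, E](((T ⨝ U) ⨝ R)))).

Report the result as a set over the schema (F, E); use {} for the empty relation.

Natural join on F: {(12, 1, 25, 26, 25), (12, 1, 25, 26, 31), (12, 1, 25, 26, 38), (12, 1, 25, 26, 8), (13, 28, 18, 40, 30), (19, 17, 17, 40, 30), (2, 20, 11, 26, 25), (2, 20, 11, 26, 31), (2, 20, 11, 26, 38), (2, 20, 11, 26, 8), (25, 31, 37, 2, 23), (36, 32, 9, 26, 25), (36, 32, 9, 26, 31), (36, 32, 9, 26, 38), (36, 32, 9, 26, 8), (9, 20, 8, 40, 30)}
Natural join on E: {(12, 1, 25, 26, 25, 17), (12, 1, 25, 26, 25, 9), (12, 1, 25, 26, 31, 17), (12, 1, 25, 26, 31, 9), (12, 1, 25, 26, 38, 17), (12, 1, 25, 26, 38, 9), (12, 1, 25, 26, 8, 17), (12, 1, 25, 26, 8, 9), (13, 28, 18, 40, 30, 39), (2, 20, 11, 26, 25, 35), (2, 20, 11, 26, 25, 6), (2, 20, 11, 26, 31, 35), (2, 20, 11, 26, 31, 6), (2, 20, 11, 26, 38, 35), (2, 20, 11, 26, 38, 6), (2, 20, 11, 26, 8, 35), (2, 20, 11, 26, 8, 6), (25, 31, 37, 2, 23, 38), (9, 20, 8, 40, 30, 35), (9, 20, 8, 40, 30, 6)}
π_{G, B, F, E} gives {(23, 25, 2, 31), (25, 12, 26, 1), (25, 2, 26, 20), (30, 13, 40, 28), (30, 9, 40, 20), (31, 12, 26, 1), (31, 2, 26, 20), (38, 12, 26, 1), (38, 2, 26, 20), (8, 12, 26, 1), (8, 2, 26, 20)} (9 duplicate(s) eliminated).
σ[E ≥ 20]: keep tuples satisfying E ≥ 20 → {(23, 25, 2, 31), (25, 2, 26, 20), (30, 13, 40, 28), (30, 9, 40, 20), (31, 2, 26, 20), (38, 2, 26, 20), (8, 2, 26, 20)}
π_{F, E} gives {(2, 31), (26, 20), (40, 20), (40, 28)} (3 duplicate(s) eliminated).

{(2, 31), (26, 20), (40, 20), (40, 28)}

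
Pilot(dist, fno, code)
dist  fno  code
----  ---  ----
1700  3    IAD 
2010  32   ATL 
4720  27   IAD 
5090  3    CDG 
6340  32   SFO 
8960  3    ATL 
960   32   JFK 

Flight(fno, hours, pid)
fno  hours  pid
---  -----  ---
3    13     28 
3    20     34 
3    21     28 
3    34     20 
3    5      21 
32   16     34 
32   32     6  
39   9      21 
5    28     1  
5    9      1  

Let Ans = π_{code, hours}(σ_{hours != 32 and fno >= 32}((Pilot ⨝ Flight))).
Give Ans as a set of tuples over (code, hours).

{(ATL, 16), (JFK, 16), (SFO, 16)}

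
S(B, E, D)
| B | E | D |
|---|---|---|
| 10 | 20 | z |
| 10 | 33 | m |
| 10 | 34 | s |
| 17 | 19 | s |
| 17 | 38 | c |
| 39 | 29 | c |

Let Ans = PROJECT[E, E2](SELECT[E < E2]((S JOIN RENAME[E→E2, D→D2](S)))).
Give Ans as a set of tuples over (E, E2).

{(19, 38), (20, 33), (20, 34), (33, 34)}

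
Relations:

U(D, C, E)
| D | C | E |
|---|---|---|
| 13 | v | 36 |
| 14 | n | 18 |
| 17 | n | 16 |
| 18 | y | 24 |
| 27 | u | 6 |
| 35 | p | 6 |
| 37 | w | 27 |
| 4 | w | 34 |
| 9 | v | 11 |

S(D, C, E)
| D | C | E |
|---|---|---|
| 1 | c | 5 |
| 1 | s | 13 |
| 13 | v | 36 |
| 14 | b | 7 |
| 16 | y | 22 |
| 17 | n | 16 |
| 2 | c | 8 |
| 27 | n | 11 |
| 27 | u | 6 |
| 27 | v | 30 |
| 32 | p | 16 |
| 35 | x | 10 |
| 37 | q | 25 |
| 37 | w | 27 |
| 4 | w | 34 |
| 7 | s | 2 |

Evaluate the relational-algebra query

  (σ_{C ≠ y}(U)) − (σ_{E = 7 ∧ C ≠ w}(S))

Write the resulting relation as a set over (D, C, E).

{(13, v, 36), (14, n, 18), (17, n, 16), (27, u, 6), (35, p, 6), (37, w, 27), (4, w, 34), (9, v, 11)}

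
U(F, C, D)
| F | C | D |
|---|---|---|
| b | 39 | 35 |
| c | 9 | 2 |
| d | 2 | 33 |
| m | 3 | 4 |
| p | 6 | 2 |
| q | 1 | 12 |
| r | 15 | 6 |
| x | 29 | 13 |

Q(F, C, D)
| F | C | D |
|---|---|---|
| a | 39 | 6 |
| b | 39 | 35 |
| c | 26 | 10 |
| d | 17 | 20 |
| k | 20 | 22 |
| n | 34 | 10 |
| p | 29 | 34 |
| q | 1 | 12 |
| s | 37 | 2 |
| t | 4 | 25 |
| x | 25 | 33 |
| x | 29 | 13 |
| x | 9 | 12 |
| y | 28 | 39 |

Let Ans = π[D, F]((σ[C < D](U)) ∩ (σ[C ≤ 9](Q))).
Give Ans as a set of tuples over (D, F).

{(12, q)}

Apply σ_{C < D}; surviving tuples: {(d, 2, 33), (m, 3, 4), (q, 1, 12)}
Apply σ_{C ≤ 9}; surviving tuples: {(q, 1, 12), (t, 4, 25), (x, 9, 12)}
Intersection: {(d, 2, 33), (m, 3, 4), (q, 1, 12)} with {(q, 1, 12), (t, 4, 25), (x, 9, 12)} → {(q, 1, 12)}
π_{D, F} gives {(12, q)}.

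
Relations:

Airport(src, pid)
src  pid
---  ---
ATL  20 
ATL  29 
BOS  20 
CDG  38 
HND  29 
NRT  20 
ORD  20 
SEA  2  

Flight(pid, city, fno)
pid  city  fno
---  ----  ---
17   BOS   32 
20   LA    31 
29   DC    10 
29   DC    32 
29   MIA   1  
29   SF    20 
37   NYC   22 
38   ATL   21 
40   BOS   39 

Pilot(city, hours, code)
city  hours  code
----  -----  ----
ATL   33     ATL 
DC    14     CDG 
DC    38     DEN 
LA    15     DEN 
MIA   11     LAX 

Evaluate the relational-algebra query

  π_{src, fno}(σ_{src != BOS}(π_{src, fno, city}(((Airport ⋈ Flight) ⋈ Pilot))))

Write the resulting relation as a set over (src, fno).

{(ATL, 1), (ATL, 10), (ATL, 31), (ATL, 32), (CDG, 21), (HND, 1), (HND, 10), (HND, 32), (NRT, 31), (ORD, 31)}

Natural join on pid: {(ATL, 20, LA, 31), (ATL, 29, DC, 10), (ATL, 29, DC, 32), (ATL, 29, MIA, 1), (ATL, 29, SF, 20), (BOS, 20, LA, 31), (CDG, 38, ATL, 21), (HND, 29, DC, 10), (HND, 29, DC, 32), (HND, 29, MIA, 1), (HND, 29, SF, 20), (NRT, 20, LA, 31), (ORD, 20, LA, 31)}
Natural join on city: {(ATL, 20, LA, 31, 15, DEN), (ATL, 29, DC, 10, 14, CDG), (ATL, 29, DC, 10, 38, DEN), (ATL, 29, DC, 32, 14, CDG), (ATL, 29, DC, 32, 38, DEN), (ATL, 29, MIA, 1, 11, LAX), (BOS, 20, LA, 31, 15, DEN), (CDG, 38, ATL, 21, 33, ATL), (HND, 29, DC, 10, 14, CDG), (HND, 29, DC, 10, 38, DEN), (HND, 29, DC, 32, 14, CDG), (HND, 29, DC, 32, 38, DEN), (HND, 29, MIA, 1, 11, LAX), (NRT, 20, LA, 31, 15, DEN), (ORD, 20, LA, 31, 15, DEN)}
Projecting to src, fno, city (4 duplicate(s) eliminated): {(ATL, 1, MIA), (ATL, 10, DC), (ATL, 31, LA), (ATL, 32, DC), (BOS, 31, LA), (CDG, 21, ATL), (HND, 1, MIA), (HND, 10, DC), (HND, 32, DC), (NRT, 31, LA), (ORD, 31, LA)}
Apply σ_{src != BOS}; surviving tuples: {(ATL, 1, MIA), (ATL, 10, DC), (ATL, 31, LA), (ATL, 32, DC), (CDG, 21, ATL), (HND, 1, MIA), (HND, 10, DC), (HND, 32, DC), (NRT, 31, LA), (ORD, 31, LA)}
Projecting to src, fno: {(ATL, 1), (ATL, 10), (ATL, 31), (ATL, 32), (CDG, 21), (HND, 1), (HND, 10), (HND, 32), (NRT, 31), (ORD, 31)}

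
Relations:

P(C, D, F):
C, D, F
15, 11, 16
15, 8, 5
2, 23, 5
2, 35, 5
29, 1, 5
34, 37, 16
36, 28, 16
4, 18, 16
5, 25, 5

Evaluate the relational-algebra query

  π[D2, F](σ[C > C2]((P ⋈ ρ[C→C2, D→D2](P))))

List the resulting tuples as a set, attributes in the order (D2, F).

{(11, 16), (18, 16), (23, 5), (25, 5), (35, 5), (37, 16), (8, 5)}

ρ[C→C2, D→D2]: schema becomes (C2, D2, F); tuples unchanged.
Joining P and ρ[C→C2, D→D2](P) on F yields {(15, 11, 16, 15, 11), (15, 11, 16, 34, 37), (15, 11, 16, 36, 28), (15, 11, 16, 4, 18), (15, 8, 5, 15, 8), (15, 8, 5, 2, 23), (15, 8, 5, 2, 35), (15, 8, 5, 29, 1), (15, 8, 5, 5, 25), (2, 23, 5, 15, 8), (2, 23, 5, 2, 23), (2, 23, 5, 2, 35), (2, 23, 5, 29, 1), (2, 23, 5, 5, 25), (2, 35, 5, 15, 8), (2, 35, 5, 2, 23), (2, 35, 5, 2, 35), (2, 35, 5, 29, 1), (2, 35, 5, 5, 25), (29, 1, 5, 15, 8), (29, 1, 5, 2, 23), (29, 1, 5, 2, 35), (29, 1, 5, 29, 1), (29, 1, 5, 5, 25), (34, 37, 16, 15, 11), (34, 37, 16, 34, 37), (34, 37, 16, 36, 28), (34, 37, 16, 4, 18), (36, 28, 16, 15, 11), (36, 28, 16, 34, 37), (36, 28, 16, 36, 28), (36, 28, 16, 4, 18), (4, 18, 16, 15, 11), (4, 18, 16, 34, 37), (4, 18, 16, 36, 28), (4, 18, 16, 4, 18), (5, 25, 5, 15, 8), (5, 25, 5, 2, 23), (5, 25, 5, 2, 35), (5, 25, 5, 29, 1), (5, 25, 5, 5, 25)}.
σ[C > C2]: keep tuples satisfying C > C2 → {(15, 11, 16, 4, 18), (15, 8, 5, 2, 23), (15, 8, 5, 2, 35), (15, 8, 5, 5, 25), (29, 1, 5, 15, 8), (29, 1, 5, 2, 23), (29, 1, 5, 2, 35), (29, 1, 5, 5, 25), (34, 37, 16, 15, 11), (34, 37, 16, 4, 18), (36, 28, 16, 15, 11), (36, 28, 16, 34, 37), (36, 28, 16, 4, 18), (5, 25, 5, 2, 23), (5, 25, 5, 2, 35)}
π_{D2, F} gives {(11, 16), (18, 16), (23, 5), (25, 5), (35, 5), (37, 16), (8, 5)} (8 duplicate(s) eliminated).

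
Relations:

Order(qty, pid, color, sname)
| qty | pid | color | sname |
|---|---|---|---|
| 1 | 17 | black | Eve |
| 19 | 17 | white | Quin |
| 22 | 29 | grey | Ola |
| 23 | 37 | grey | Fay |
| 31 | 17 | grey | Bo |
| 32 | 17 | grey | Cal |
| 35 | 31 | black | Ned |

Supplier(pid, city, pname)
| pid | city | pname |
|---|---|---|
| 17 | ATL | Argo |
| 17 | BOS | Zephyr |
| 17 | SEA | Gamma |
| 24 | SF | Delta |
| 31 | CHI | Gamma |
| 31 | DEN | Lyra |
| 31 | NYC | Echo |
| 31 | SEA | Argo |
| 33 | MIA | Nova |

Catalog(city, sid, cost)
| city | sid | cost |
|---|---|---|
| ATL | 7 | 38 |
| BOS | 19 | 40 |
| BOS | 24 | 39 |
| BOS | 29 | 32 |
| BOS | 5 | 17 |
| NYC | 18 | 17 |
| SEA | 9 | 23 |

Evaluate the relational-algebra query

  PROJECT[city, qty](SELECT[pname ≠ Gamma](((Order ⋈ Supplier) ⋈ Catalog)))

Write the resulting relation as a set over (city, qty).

{(ATL, 1), (ATL, 19), (ATL, 31), (ATL, 32), (BOS, 1), (BOS, 19), (BOS, 31), (BOS, 32), (NYC, 35), (SEA, 35)}

Natural join on pid: {(1, 17, black, Eve, ATL, Argo), (1, 17, black, Eve, BOS, Zephyr), (1, 17, black, Eve, SEA, Gamma), (19, 17, white, Quin, ATL, Argo), (19, 17, white, Quin, BOS, Zephyr), (19, 17, white, Quin, SEA, Gamma), (31, 17, grey, Bo, ATL, Argo), (31, 17, grey, Bo, BOS, Zephyr), (31, 17, grey, Bo, SEA, Gamma), (32, 17, grey, Cal, ATL, Argo), (32, 17, grey, Cal, BOS, Zephyr), (32, 17, grey, Cal, SEA, Gamma), (35, 31, black, Ned, CHI, Gamma), (35, 31, black, Ned, DEN, Lyra), (35, 31, black, Ned, NYC, Echo), (35, 31, black, Ned, SEA, Argo)}
Natural join on city: {(1, 17, black, Eve, ATL, Argo, 7, 38), (1, 17, black, Eve, BOS, Zephyr, 19, 40), (1, 17, black, Eve, BOS, Zephyr, 24, 39), (1, 17, black, Eve, BOS, Zephyr, 29, 32), (1, 17, black, Eve, BOS, Zephyr, 5, 17), (1, 17, black, Eve, SEA, Gamma, 9, 23), (19, 17, white, Quin, ATL, Argo, 7, 38), (19, 17, white, Quin, BOS, Zephyr, 19, 40), (19, 17, white, Quin, BOS, Zephyr, 24, 39), (19, 17, white, Quin, BOS, Zephyr, 29, 32), (19, 17, white, Quin, BOS, Zephyr, 5, 17), (19, 17, white, Quin, SEA, Gamma, 9, 23), (31, 17, grey, Bo, ATL, Argo, 7, 38), (31, 17, grey, Bo, BOS, Zephyr, 19, 40), (31, 17, grey, Bo, BOS, Zephyr, 24, 39), (31, 17, grey, Bo, BOS, Zephyr, 29, 32), (31, 17, grey, Bo, BOS, Zephyr, 5, 17), (31, 17, grey, Bo, SEA, Gamma, 9, 23), (32, 17, grey, Cal, ATL, Argo, 7, 38), (32, 17, grey, Cal, BOS, Zephyr, 19, 40), (32, 17, grey, Cal, BOS, Zephyr, 24, 39), (32, 17, grey, Cal, BOS, Zephyr, 29, 32), (32, 17, grey, Cal, BOS, Zephyr, 5, 17), (32, 17, grey, Cal, SEA, Gamma, 9, 23), (35, 31, black, Ned, NYC, Echo, 18, 17), (35, 31, black, Ned, SEA, Argo, 9, 23)}
Apply σ_{pname ≠ Gamma}; surviving tuples: {(1, 17, black, Eve, ATL, Argo, 7, 38), (1, 17, black, Eve, BOS, Zephyr, 19, 40), (1, 17, black, Eve, BOS, Zephyr, 24, 39), (1, 17, black, Eve, BOS, Zephyr, 29, 32), (1, 17, black, Eve, BOS, Zephyr, 5, 17), (19, 17, white, Quin, ATL, Argo, 7, 38), (19, 17, white, Quin, BOS, Zephyr, 19, 40), (19, 17, white, Quin, BOS, Zephyr, 24, 39), (19, 17, white, Quin, BOS, Zephyr, 29, 32), (19, 17, white, Quin, BOS, Zephyr, 5, 17), (31, 17, grey, Bo, ATL, Argo, 7, 38), (31, 17, grey, Bo, BOS, Zephyr, 19, 40), (31, 17, grey, Bo, BOS, Zephyr, 24, 39), (31, 17, grey, Bo, BOS, Zephyr, 29, 32), (31, 17, grey, Bo, BOS, Zephyr, 5, 17), (32, 17, grey, Cal, ATL, Argo, 7, 38), (32, 17, grey, Cal, BOS, Zephyr, 19, 40), (32, 17, grey, Cal, BOS, Zephyr, 24, 39), (32, 17, grey, Cal, BOS, Zephyr, 29, 32), (32, 17, grey, Cal, BOS, Zephyr, 5, 17), (35, 31, black, Ned, NYC, Echo, 18, 17), (35, 31, black, Ned, SEA, Argo, 9, 23)}
π[city, qty]: project onto (city, qty) (12 duplicate(s) eliminated) → {(ATL, 1), (ATL, 19), (ATL, 31), (ATL, 32), (BOS, 1), (BOS, 19), (BOS, 31), (BOS, 32), (NYC, 35), (SEA, 35)}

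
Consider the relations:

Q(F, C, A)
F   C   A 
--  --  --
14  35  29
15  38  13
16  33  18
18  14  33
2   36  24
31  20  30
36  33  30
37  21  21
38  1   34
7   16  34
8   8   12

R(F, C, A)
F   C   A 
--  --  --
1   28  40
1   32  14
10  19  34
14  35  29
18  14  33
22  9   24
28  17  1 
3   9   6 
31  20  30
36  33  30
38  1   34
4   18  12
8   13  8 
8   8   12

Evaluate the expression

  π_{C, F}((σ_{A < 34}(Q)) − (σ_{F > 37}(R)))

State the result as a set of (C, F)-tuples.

Apply σ_{A < 34}; surviving tuples: {(14, 35, 29), (15, 38, 13), (16, 33, 18), (18, 14, 33), (2, 36, 24), (31, 20, 30), (36, 33, 30), (37, 21, 21), (8, 8, 12)}
Apply σ_{F > 37}; surviving tuples: {(38, 1, 34)}
Taking the difference: {(14, 35, 29), (15, 38, 13), (16, 33, 18), (18, 14, 33), (2, 36, 24), (31, 20, 30), (36, 33, 30), (37, 21, 21), (8, 8, 12)}
π[C, F]: project onto (C, F) → {(14, 18), (20, 31), (21, 37), (33, 16), (33, 36), (35, 14), (36, 2), (38, 15), (8, 8)}

{(14, 18), (20, 31), (21, 37), (33, 16), (33, 36), (35, 14), (36, 2), (38, 15), (8, 8)}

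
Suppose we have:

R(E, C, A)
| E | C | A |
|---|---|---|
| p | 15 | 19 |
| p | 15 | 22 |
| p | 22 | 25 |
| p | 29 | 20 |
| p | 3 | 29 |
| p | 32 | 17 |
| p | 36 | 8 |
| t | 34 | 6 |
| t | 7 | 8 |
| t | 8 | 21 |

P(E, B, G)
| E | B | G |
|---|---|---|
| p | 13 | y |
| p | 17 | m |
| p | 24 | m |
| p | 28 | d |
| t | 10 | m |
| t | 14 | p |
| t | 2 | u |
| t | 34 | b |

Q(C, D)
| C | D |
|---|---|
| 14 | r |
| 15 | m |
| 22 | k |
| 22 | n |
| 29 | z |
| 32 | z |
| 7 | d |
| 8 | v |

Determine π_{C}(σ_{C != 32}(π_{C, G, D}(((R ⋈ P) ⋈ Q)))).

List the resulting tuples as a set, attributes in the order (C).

R ⋈ P (natural join on E): {(p, 15, 19, 13, y), (p, 15, 19, 17, m), (p, 15, 19, 24, m), (p, 15, 19, 28, d), (p, 15, 22, 13, y), (p, 15, 22, 17, m), (p, 15, 22, 24, m), (p, 15, 22, 28, d), (p, 22, 25, 13, y), (p, 22, 25, 17, m), (p, 22, 25, 24, m), (p, 22, 25, 28, d), (p, 29, 20, 13, y), (p, 29, 20, 17, m), (p, 29, 20, 24, m), (p, 29, 20, 28, d), (p, 3, 29, 13, y), (p, 3, 29, 17, m), (p, 3, 29, 24, m), (p, 3, 29, 28, d), (p, 32, 17, 13, y), (p, 32, 17, 17, m), (p, 32, 17, 24, m), (p, 32, 17, 28, d), (p, 36, 8, 13, y), (p, 36, 8, 17, m), (p, 36, 8, 24, m), (p, 36, 8, 28, d), (t, 34, 6, 10, m), (t, 34, 6, 14, p), (t, 34, 6, 2, u), (t, 34, 6, 34, b), (t, 7, 8, 10, m), (t, 7, 8, 14, p), (t, 7, 8, 2, u), (t, 7, 8, 34, b), (t, 8, 21, 10, m), (t, 8, 21, 14, p), (t, 8, 21, 2, u), (t, 8, 21, 34, b)}
(R ⋈ P) ⋈ Q (natural join on C): {(p, 15, 19, 13, y, m), (p, 15, 19, 17, m, m), (p, 15, 19, 24, m, m), (p, 15, 19, 28, d, m), (p, 15, 22, 13, y, m), (p, 15, 22, 17, m, m), (p, 15, 22, 24, m, m), (p, 15, 22, 28, d, m), (p, 22, 25, 13, y, k), (p, 22, 25, 13, y, n), (p, 22, 25, 17, m, k), (p, 22, 25, 17, m, n), (p, 22, 25, 24, m, k), (p, 22, 25, 24, m, n), (p, 22, 25, 28, d, k), (p, 22, 25, 28, d, n), (p, 29, 20, 13, y, z), (p, 29, 20, 17, m, z), (p, 29, 20, 24, m, z), (p, 29, 20, 28, d, z), (p, 32, 17, 13, y, z), (p, 32, 17, 17, m, z), (p, 32, 17, 24, m, z), (p, 32, 17, 28, d, z), (t, 7, 8, 10, m, d), (t, 7, 8, 14, p, d), (t, 7, 8, 2, u, d), (t, 7, 8, 34, b, d), (t, 8, 21, 10, m, v), (t, 8, 21, 14, p, v), (t, 8, 21, 2, u, v), (t, 8, 21, 34, b, v)}
Projecting to C, G, D (9 duplicate(s) eliminated): {(15, d, m), (15, m, m), (15, y, m), (22, d, k), (22, d, n), (22, m, k), (22, m, n), (22, y, k), (22, y, n), (29, d, z), (29, m, z), (29, y, z), (32, d, z), (32, m, z), (32, y, z), (7, b, d), (7, m, d), (7, p, d), (7, u, d), (8, b, v), (8, m, v), (8, p, v), (8, u, v)}
Filtering on C != 32 leaves {(15, d, m), (15, m, m), (15, y, m), (22, d, k), (22, d, n), (22, m, k), (22, m, n), (22, y, k), (22, y, n), (29, d, z), (29, m, z), (29, y, z), (7, b, d), (7, m, d), (7, p, d), (7, u, d), (8, b, v), (8, m, v), (8, p, v), (8, u, v)}.
Projecting to C (15 duplicate(s) eliminated): {15, 22, 29, 7, 8}

{15, 22, 29, 7, 8}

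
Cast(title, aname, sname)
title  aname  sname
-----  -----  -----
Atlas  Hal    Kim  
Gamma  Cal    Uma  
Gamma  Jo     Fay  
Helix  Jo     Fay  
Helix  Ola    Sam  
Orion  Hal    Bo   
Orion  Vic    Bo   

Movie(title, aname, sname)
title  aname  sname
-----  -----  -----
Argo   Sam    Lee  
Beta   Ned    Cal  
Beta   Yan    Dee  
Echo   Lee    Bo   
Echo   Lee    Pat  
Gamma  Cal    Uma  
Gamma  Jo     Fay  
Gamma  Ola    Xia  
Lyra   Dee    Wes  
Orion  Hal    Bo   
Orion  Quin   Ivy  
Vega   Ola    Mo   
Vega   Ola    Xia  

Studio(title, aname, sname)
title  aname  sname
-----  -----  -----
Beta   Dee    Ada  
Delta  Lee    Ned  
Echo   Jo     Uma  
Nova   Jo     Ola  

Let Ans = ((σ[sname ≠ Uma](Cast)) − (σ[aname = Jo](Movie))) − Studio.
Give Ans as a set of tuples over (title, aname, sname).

Filtering on sname ≠ Uma leaves {(Atlas, Hal, Kim), (Gamma, Jo, Fay), (Helix, Jo, Fay), (Helix, Ola, Sam), (Orion, Hal, Bo), (Orion, Vic, Bo)}.
Filtering on aname = Jo leaves {(Gamma, Jo, Fay)}.
Taking the difference: {(Atlas, Hal, Kim), (Helix, Jo, Fay), (Helix, Ola, Sam), (Orion, Hal, Bo), (Orion, Vic, Bo)}
Taking the difference: {(Atlas, Hal, Kim), (Helix, Jo, Fay), (Helix, Ola, Sam), (Orion, Hal, Bo), (Orion, Vic, Bo)}

{(Atlas, Hal, Kim), (Helix, Jo, Fay), (Helix, Ola, Sam), (Orion, Hal, Bo), (Orion, Vic, Bo)}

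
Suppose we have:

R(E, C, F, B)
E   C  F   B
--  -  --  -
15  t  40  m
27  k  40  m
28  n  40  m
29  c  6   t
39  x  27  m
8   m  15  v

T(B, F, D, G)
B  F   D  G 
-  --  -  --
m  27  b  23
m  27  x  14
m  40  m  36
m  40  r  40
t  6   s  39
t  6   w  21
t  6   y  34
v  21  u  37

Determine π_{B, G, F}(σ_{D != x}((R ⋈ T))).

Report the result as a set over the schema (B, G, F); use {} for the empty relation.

Joining R and T on F, B yields {(15, t, 40, m, m, 36), (15, t, 40, m, r, 40), (27, k, 40, m, m, 36), (27, k, 40, m, r, 40), (28, n, 40, m, m, 36), (28, n, 40, m, r, 40), (29, c, 6, t, s, 39), (29, c, 6, t, w, 21), (29, c, 6, t, y, 34), (39, x, 27, m, b, 23), (39, x, 27, m, x, 14)}.
σ[D != x]: keep tuples satisfying D != x → {(15, t, 40, m, m, 36), (15, t, 40, m, r, 40), (27, k, 40, m, m, 36), (27, k, 40, m, r, 40), (28, n, 40, m, m, 36), (28, n, 40, m, r, 40), (29, c, 6, t, s, 39), (29, c, 6, t, w, 21), (29, c, 6, t, y, 34), (39, x, 27, m, b, 23)}
Projecting to B, G, F (4 duplicate(s) eliminated): {(m, 23, 27), (m, 36, 40), (m, 40, 40), (t, 21, 6), (t, 34, 6), (t, 39, 6)}

{(m, 23, 27), (m, 36, 40), (m, 40, 40), (t, 21, 6), (t, 34, 6), (t, 39, 6)}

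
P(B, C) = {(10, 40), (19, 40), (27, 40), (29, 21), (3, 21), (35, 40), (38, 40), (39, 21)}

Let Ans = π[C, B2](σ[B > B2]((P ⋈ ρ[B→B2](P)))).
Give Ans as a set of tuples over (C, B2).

{(21, 29), (21, 3), (40, 10), (40, 19), (40, 27), (40, 35)}

ρ[B→B2]: schema becomes (B2, C); tuples unchanged.
Natural join on C: {(10, 40, 10), (10, 40, 19), (10, 40, 27), (10, 40, 35), (10, 40, 38), (19, 40, 10), (19, 40, 19), (19, 40, 27), (19, 40, 35), (19, 40, 38), (27, 40, 10), (27, 40, 19), (27, 40, 27), (27, 40, 35), (27, 40, 38), (29, 21, 29), (29, 21, 3), (29, 21, 39), (3, 21, 29), (3, 21, 3), (3, 21, 39), (35, 40, 10), (35, 40, 19), (35, 40, 27), (35, 40, 35), (35, 40, 38), (38, 40, 10), (38, 40, 19), (38, 40, 27), (38, 40, 35), (38, 40, 38), (39, 21, 29), (39, 21, 3), (39, 21, 39)}
Filtering on B > B2 leaves {(19, 40, 10), (27, 40, 10), (27, 40, 19), (29, 21, 3), (35, 40, 10), (35, 40, 19), (35, 40, 27), (38, 40, 10), (38, 40, 19), (38, 40, 27), (38, 40, 35), (39, 21, 29), (39, 21, 3)}.
π_{C, B2} gives {(21, 29), (21, 3), (40, 10), (40, 19), (40, 27), (40, 35)} (7 duplicate(s) eliminated).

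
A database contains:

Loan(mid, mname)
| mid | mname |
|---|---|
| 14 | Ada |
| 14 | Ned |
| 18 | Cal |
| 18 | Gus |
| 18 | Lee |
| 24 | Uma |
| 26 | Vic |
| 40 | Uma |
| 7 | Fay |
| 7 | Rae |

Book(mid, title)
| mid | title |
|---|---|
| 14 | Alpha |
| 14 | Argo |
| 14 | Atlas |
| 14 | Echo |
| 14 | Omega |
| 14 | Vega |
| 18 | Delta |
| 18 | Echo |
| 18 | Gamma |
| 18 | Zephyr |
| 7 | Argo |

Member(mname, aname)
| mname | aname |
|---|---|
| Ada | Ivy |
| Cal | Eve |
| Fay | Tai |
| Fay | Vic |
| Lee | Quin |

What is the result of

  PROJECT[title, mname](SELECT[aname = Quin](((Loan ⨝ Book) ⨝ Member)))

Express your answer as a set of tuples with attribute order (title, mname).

{(Delta, Lee), (Echo, Lee), (Gamma, Lee), (Zephyr, Lee)}

Natural join on mid: {(14, Ada, Alpha), (14, Ada, Argo), (14, Ada, Atlas), (14, Ada, Echo), (14, Ada, Omega), (14, Ada, Vega), (14, Ned, Alpha), (14, Ned, Argo), (14, Ned, Atlas), (14, Ned, Echo), (14, Ned, Omega), (14, Ned, Vega), (18, Cal, Delta), (18, Cal, Echo), (18, Cal, Gamma), (18, Cal, Zephyr), (18, Gus, Delta), (18, Gus, Echo), (18, Gus, Gamma), (18, Gus, Zephyr), (18, Lee, Delta), (18, Lee, Echo), (18, Lee, Gamma), (18, Lee, Zephyr), (7, Fay, Argo), (7, Rae, Argo)}
Natural join on mname: {(14, Ada, Alpha, Ivy), (14, Ada, Argo, Ivy), (14, Ada, Atlas, Ivy), (14, Ada, Echo, Ivy), (14, Ada, Omega, Ivy), (14, Ada, Vega, Ivy), (18, Cal, Delta, Eve), (18, Cal, Echo, Eve), (18, Cal, Gamma, Eve), (18, Cal, Zephyr, Eve), (18, Lee, Delta, Quin), (18, Lee, Echo, Quin), (18, Lee, Gamma, Quin), (18, Lee, Zephyr, Quin), (7, Fay, Argo, Tai), (7, Fay, Argo, Vic)}
Filtering on aname = Quin leaves {(18, Lee, Delta, Quin), (18, Lee, Echo, Quin), (18, Lee, Gamma, Quin), (18, Lee, Zephyr, Quin)}.
Keep only column(s) title, mname: {(Delta, Lee), (Echo, Lee), (Gamma, Lee), (Zephyr, Lee)}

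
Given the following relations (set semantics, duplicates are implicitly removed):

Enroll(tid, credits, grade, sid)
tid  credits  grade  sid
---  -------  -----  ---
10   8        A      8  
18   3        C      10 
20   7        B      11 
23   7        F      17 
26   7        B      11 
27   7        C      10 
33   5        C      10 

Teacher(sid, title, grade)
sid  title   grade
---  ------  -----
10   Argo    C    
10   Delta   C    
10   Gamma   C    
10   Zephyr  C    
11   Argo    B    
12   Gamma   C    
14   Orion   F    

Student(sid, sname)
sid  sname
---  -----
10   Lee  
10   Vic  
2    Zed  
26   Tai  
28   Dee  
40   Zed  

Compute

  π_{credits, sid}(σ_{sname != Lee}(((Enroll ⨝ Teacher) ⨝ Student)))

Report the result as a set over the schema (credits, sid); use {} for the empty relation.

{(3, 10), (5, 10), (7, 10)}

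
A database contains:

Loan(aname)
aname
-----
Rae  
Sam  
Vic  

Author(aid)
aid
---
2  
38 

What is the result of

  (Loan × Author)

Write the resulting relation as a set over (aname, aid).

{(Rae, 2), (Rae, 38), (Sam, 2), (Sam, 38), (Vic, 2), (Vic, 38)}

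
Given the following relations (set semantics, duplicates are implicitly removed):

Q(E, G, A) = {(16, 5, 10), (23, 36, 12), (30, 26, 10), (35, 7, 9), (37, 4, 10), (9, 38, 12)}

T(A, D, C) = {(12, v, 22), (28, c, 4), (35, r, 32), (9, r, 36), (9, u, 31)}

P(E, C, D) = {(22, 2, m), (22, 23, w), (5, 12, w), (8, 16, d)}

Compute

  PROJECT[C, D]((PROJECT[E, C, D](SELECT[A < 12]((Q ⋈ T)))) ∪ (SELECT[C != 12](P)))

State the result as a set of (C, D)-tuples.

{(16, d), (2, m), (23, w), (31, u), (36, r)}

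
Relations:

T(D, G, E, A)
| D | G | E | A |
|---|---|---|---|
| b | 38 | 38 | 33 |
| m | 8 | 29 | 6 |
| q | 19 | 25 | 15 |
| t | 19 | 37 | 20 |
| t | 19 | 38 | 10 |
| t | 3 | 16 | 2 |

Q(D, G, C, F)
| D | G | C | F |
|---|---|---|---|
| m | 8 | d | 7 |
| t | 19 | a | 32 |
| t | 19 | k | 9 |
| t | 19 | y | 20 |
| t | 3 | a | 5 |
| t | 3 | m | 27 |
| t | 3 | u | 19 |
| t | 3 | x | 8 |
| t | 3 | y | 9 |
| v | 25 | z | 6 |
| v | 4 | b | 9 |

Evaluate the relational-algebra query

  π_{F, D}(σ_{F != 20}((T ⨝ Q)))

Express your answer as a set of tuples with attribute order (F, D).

{(19, t), (27, t), (32, t), (5, t), (7, m), (8, t), (9, t)}

Natural join on D, G: {(m, 8, 29, 6, d, 7), (t, 19, 37, 20, a, 32), (t, 19, 37, 20, k, 9), (t, 19, 37, 20, y, 20), (t, 19, 38, 10, a, 32), (t, 19, 38, 10, k, 9), (t, 19, 38, 10, y, 20), (t, 3, 16, 2, a, 5), (t, 3, 16, 2, m, 27), (t, 3, 16, 2, u, 19), (t, 3, 16, 2, x, 8), (t, 3, 16, 2, y, 9)}
Selection F != 20: {(m, 8, 29, 6, d, 7), (t, 19, 37, 20, a, 32), (t, 19, 37, 20, k, 9), (t, 19, 38, 10, a, 32), (t, 19, 38, 10, k, 9), (t, 3, 16, 2, a, 5), (t, 3, 16, 2, m, 27), (t, 3, 16, 2, u, 19), (t, 3, 16, 2, x, 8), (t, 3, 16, 2, y, 9)}
Keep only column(s) F, D (3 duplicate(s) eliminated): {(19, t), (27, t), (32, t), (5, t), (7, m), (8, t), (9, t)}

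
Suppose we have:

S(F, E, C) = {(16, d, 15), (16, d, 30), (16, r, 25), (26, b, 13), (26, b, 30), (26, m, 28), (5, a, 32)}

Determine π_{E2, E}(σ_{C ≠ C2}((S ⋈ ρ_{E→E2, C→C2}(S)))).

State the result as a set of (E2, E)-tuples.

ρ[E→E2, C→C2]: schema becomes (F, E2, C2); tuples unchanged.
Natural join on F: {(16, d, 15, d, 15), (16, d, 15, d, 30), (16, d, 15, r, 25), (16, d, 30, d, 15), (16, d, 30, d, 30), (16, d, 30, r, 25), (16, r, 25, d, 15), (16, r, 25, d, 30), (16, r, 25, r, 25), (26, b, 13, b, 13), (26, b, 13, b, 30), (26, b, 13, m, 28), (26, b, 30, b, 13), (26, b, 30, b, 30), (26, b, 30, m, 28), (26, m, 28, b, 13), (26, m, 28, b, 30), (26, m, 28, m, 28), (5, a, 32, a, 32)}
σ[C ≠ C2]: keep tuples satisfying C ≠ C2 → {(16, d, 15, d, 30), (16, d, 15, r, 25), (16, d, 30, d, 15), (16, d, 30, r, 25), (16, r, 25, d, 15), (16, r, 25, d, 30), (26, b, 13, b, 30), (26, b, 13, m, 28), (26, b, 30, b, 13), (26, b, 30, m, 28), (26, m, 28, b, 13), (26, m, 28, b, 30)}
Keep only column(s) E2, E (6 duplicate(s) eliminated): {(b, b), (b, m), (d, d), (d, r), (m, b), (r, d)}

{(b, b), (b, m), (d, d), (d, r), (m, b), (r, d)}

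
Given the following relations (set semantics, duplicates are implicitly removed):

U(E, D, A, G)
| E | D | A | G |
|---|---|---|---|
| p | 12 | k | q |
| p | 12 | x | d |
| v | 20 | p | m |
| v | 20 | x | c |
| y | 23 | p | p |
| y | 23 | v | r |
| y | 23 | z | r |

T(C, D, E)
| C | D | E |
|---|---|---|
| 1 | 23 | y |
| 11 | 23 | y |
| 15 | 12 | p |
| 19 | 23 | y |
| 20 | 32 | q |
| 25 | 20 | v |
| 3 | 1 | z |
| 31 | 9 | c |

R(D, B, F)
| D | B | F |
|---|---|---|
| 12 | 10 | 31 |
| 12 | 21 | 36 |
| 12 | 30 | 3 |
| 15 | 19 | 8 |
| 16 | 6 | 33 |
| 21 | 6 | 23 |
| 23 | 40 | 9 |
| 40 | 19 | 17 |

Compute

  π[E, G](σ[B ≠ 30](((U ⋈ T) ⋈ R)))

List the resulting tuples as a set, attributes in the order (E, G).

{(p, d), (p, q), (y, p), (y, r)}

Joining U and T on E, D yields {(p, 12, k, q, 15), (p, 12, x, d, 15), (v, 20, p, m, 25), (v, 20, x, c, 25), (y, 23, p, p, 1), (y, 23, p, p, 11), (y, 23, p, p, 19), (y, 23, v, r, 1), (y, 23, v, r, 11), (y, 23, v, r, 19), (y, 23, z, r, 1), (y, 23, z, r, 11), (y, 23, z, r, 19)}.
Joining (U ⋈ T) and R on D yields {(p, 12, k, q, 15, 10, 31), (p, 12, k, q, 15, 21, 36), (p, 12, k, q, 15, 30, 3), (p, 12, x, d, 15, 10, 31), (p, 12, x, d, 15, 21, 36), (p, 12, x, d, 15, 30, 3), (y, 23, p, p, 1, 40, 9), (y, 23, p, p, 11, 40, 9), (y, 23, p, p, 19, 40, 9), (y, 23, v, r, 1, 40, 9), (y, 23, v, r, 11, 40, 9), (y, 23, v, r, 19, 40, 9), (y, 23, z, r, 1, 40, 9), (y, 23, z, r, 11, 40, 9), (y, 23, z, r, 19, 40, 9)}.
Filtering on B ≠ 30 leaves {(p, 12, k, q, 15, 10, 31), (p, 12, k, q, 15, 21, 36), (p, 12, x, d, 15, 10, 31), (p, 12, x, d, 15, 21, 36), (y, 23, p, p, 1, 40, 9), (y, 23, p, p, 11, 40, 9), (y, 23, p, p, 19, 40, 9), (y, 23, v, r, 1, 40, 9), (y, 23, v, r, 11, 40, 9), (y, 23, v, r, 19, 40, 9), (y, 23, z, r, 1, 40, 9), (y, 23, z, r, 11, 40, 9), (y, 23, z, r, 19, 40, 9)}.
Projecting to E, G (9 duplicate(s) eliminated): {(p, d), (p, q), (y, p), (y, r)}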